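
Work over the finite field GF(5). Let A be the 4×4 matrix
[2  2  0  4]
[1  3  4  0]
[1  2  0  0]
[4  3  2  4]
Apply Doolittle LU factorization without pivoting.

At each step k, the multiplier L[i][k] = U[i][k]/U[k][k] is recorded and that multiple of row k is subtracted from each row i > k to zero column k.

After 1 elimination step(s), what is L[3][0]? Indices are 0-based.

[col 0] pivot 2
  R1 -= 3*R0 → (0, 2, 4, 3)  (L[1][0] := 3)
  R2 -= 3*R0 → (0, 1, 0, 3)  (L[2][0] := 3)
  R3 -= 2*R0 → (0, 4, 2, 1)  (L[3][0] := 2)

L[3][0] = 2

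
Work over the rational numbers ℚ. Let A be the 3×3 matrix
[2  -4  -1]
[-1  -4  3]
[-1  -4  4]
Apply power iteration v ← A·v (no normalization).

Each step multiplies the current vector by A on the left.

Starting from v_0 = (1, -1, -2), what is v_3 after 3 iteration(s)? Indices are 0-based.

v_0 = (1, -1, -2).
v_1 = A·v_0 = (8, -3, -5).
v_2 = A·v_1 = (33, -11, -16).
v_3 = A·v_2 = (126, -37, -53).

v_3 = (126, -37, -53)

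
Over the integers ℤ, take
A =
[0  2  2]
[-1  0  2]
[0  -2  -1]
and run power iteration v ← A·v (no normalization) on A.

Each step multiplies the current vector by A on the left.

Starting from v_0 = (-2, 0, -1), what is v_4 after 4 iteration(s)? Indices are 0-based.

v_4 = (-22, -20, 15)

v_0 = (-2, 0, -1).
v_1 = A·v_0 = (-2, 0, 1).
v_2 = A·v_1 = (2, 4, -1).
v_3 = A·v_2 = (6, -4, -7).
v_4 = A·v_3 = (-22, -20, 15).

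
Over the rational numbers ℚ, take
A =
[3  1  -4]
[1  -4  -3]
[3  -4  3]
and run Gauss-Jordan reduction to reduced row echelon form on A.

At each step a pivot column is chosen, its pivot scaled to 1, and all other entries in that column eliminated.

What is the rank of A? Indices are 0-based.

rank = 3

[1] R0 /= 3  ⇒  (1, 1/3, -4/3)
     R1 -= 1·R0  ⇒  (0, -13/3, -5/3)
     R2 -= 3·R0  ⇒  (0, -5, 7)
[2] R1 /= -13/3  ⇒  (0, 1, 5/13)
     R0 -= 1/3·R1  ⇒  (1, 0, -19/13)
     R2 -= -5·R1  ⇒  (0, 0, 116/13)
[3] R2 /= 116/13  ⇒  (0, 0, 1)
     R0 -= -19/13·R2  ⇒  (1, 0, 0)
     R1 -= 5/13·R2  ⇒  (0, 1, 0)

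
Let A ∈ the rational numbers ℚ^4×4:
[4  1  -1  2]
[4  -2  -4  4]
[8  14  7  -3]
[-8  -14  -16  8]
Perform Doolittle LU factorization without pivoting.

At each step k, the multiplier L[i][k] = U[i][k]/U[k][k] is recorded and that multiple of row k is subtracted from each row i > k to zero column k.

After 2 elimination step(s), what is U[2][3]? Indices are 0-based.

[col 0] pivot 4
  R1 -= 1*R0 → (0, -3, -3, 2)  (L[1][0] := 1)
  R2 -= 2*R0 → (0, 12, 9, -7)  (L[2][0] := 2)
  R3 -= -2*R0 → (0, -12, -18, 12)  (L[3][0] := -2)
[col 1] pivot -3
  R2 -= -4*R1 → (0, 0, -3, 1)  (L[2][1] := -4)
  R3 -= 4*R1 → (0, 0, -6, 4)  (L[3][1] := 4)

U[2][3] = 1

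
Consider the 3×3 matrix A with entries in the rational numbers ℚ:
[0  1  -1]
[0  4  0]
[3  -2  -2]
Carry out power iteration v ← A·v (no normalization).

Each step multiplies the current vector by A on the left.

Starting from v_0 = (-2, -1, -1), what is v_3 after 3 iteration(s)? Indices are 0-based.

v_3 = (-28, -64, 2)

v_0 = (-2, -1, -1).
v_1 = A·v_0 = (0, -4, -2).
v_2 = A·v_1 = (-2, -16, 12).
v_3 = A·v_2 = (-28, -64, 2).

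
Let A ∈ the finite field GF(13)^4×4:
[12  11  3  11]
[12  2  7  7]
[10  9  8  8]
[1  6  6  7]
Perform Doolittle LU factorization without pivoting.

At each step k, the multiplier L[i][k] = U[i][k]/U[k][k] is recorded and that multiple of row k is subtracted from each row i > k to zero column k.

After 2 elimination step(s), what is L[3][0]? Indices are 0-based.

Step 1: pivot at (0,0) is 12.
  row1 ← row1 − (1)·row0  ⇒  L[1][0]=1, U row1=(0, 4, 4, 9)
  row2 ← row2 − (3)·row0  ⇒  L[2][0]=3, U row2=(0, 2, 12, 1)
  row3 ← row3 − (12)·row0  ⇒  L[3][0]=12, U row3=(0, 4, 9, 5)
Step 2: pivot at (1,1) is 4.
  row2 ← row2 − (7)·row1  ⇒  L[2][1]=7, U row2=(0, 0, 10, 3)
  row3 ← row3 − (1)·row1  ⇒  L[3][1]=1, U row3=(0, 0, 5, 9)

L[3][0] = 12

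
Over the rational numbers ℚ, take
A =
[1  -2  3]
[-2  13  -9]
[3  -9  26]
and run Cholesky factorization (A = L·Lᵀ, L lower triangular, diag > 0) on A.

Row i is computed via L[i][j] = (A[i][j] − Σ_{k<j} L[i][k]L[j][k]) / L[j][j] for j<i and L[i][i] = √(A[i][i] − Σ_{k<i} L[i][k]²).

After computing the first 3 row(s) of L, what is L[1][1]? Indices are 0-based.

L[1][1] = 3

Step 1: L[0][0] = √(1) = 1.
  L[1][0] = (-2) / L[0][0] = -2.
Step 2: L[1][1] = √(9) = 3.
  L[2][0] = (3) / L[0][0] = 3.
  L[2][1] = (-3) / L[1][1] = -1.
Step 3: L[2][2] = √(16) = 4.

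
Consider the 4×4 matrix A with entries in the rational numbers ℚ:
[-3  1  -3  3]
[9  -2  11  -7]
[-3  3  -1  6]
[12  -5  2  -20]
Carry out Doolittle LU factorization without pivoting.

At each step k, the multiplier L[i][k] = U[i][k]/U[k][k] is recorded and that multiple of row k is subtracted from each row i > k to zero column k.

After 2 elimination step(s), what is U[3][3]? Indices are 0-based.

Step 1: pivot at (0,0) is -3.
  row1 ← row1 − (-3)·row0  ⇒  L[1][0]=-3, U row1=(0, 1, 2, 2)
  row2 ← row2 − (1)·row0  ⇒  L[2][0]=1, U row2=(0, 2, 2, 3)
  row3 ← row3 − (-4)·row0  ⇒  L[3][0]=-4, U row3=(0, -1, -10, -8)
Step 2: pivot at (1,1) is 1.
  row2 ← row2 − (2)·row1  ⇒  L[2][1]=2, U row2=(0, 0, -2, -1)
  row3 ← row3 − (-1)·row1  ⇒  L[3][1]=-1, U row3=(0, 0, -8, -6)

U[3][3] = -6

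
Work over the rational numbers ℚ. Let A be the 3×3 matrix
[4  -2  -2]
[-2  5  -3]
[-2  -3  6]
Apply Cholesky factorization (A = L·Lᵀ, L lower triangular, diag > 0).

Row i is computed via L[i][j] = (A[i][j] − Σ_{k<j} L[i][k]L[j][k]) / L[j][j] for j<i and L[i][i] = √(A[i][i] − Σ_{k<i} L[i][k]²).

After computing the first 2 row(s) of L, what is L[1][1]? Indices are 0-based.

L[1][1] = 2

Step 1: L[0][0] = √(4) = 2.
  L[1][0] = (-2) / L[0][0] = -1.
Step 2: L[1][1] = √(4) = 2.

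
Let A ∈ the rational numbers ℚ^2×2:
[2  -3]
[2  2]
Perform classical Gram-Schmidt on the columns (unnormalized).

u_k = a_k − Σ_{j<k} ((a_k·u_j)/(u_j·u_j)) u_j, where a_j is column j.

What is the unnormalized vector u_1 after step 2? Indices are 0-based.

u_1 = (-5/2, 5/2)

Step 1: u_0 = a_0 = (2, 2).
Step 2: u_1 = a_1 − (-1/4)·u_0 = (-5/2, 5/2).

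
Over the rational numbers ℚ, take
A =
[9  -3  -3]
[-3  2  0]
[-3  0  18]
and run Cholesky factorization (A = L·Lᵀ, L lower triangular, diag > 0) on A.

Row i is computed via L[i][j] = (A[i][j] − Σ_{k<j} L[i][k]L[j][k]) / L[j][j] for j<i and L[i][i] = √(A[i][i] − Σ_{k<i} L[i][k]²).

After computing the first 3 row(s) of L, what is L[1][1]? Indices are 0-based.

Step 1: L[0][0] = √(9) = 3.
  L[1][0] = (-3) / L[0][0] = -1.
Step 2: L[1][1] = √(1) = 1.
  L[2][0] = (-3) / L[0][0] = -1.
  L[2][1] = (-1) / L[1][1] = -1.
Step 3: L[2][2] = √(16) = 4.

L[1][1] = 1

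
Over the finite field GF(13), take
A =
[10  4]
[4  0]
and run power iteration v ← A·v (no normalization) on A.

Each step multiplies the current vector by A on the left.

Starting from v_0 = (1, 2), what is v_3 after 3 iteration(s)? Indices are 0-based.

v_3 = (12, 4)

v_0 = (1, 2).
v_1 = A·v_0 = (5, 4).
v_2 = A·v_1 = (1, 7).
v_3 = A·v_2 = (12, 4).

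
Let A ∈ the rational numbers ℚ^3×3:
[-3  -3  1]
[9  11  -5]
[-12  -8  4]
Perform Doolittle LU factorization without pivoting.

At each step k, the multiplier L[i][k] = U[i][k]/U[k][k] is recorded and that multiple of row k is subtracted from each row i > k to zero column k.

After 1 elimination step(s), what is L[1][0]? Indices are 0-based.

Step 1: pivot at (0,0) is -3.
  row1 ← row1 − (-3)·row0  ⇒  L[1][0]=-3, U row1=(0, 2, -2)
  row2 ← row2 − (4)·row0  ⇒  L[2][0]=4, U row2=(0, 4, 0)

L[1][0] = -3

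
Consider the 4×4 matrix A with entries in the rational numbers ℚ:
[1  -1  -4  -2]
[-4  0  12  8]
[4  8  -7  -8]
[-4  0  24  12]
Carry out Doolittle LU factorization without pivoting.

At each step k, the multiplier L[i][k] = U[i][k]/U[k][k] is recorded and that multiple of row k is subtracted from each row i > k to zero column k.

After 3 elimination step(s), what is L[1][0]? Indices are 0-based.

L[1][0] = -4

[col 0] pivot 1
  R1 -= -4*R0 → (0, -4, -4, 0)  (L[1][0] := -4)
  R2 -= 4*R0 → (0, 12, 9, 0)  (L[2][0] := 4)
  R3 -= -4*R0 → (0, -4, 8, 4)  (L[3][0] := -4)
[col 1] pivot -4
  R2 -= -3*R1 → (0, 0, -3, 0)  (L[2][1] := -3)
  R3 -= 1*R1 → (0, 0, 12, 4)  (L[3][1] := 1)
[col 2] pivot -3
  R3 -= -4*R2 → (0, 0, 0, 4)  (L[3][2] := -4)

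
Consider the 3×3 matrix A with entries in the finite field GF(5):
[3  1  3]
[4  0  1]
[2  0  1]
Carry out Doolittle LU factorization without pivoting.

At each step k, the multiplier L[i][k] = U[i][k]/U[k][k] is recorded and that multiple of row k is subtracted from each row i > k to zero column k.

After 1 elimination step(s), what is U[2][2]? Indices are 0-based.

U[2][2] = 4

[col 0] pivot 3
  R1 -= 3*R0 → (0, 2, 2)  (L[1][0] := 3)
  R2 -= 4*R0 → (0, 1, 4)  (L[2][0] := 4)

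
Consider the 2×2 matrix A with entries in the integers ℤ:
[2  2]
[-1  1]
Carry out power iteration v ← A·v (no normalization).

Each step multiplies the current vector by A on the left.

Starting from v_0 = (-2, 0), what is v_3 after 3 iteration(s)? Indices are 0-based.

v_3 = (4, 10)

v_0 = (-2, 0).
v_1 = A·v_0 = (-4, 2).
v_2 = A·v_1 = (-4, 6).
v_3 = A·v_2 = (4, 10).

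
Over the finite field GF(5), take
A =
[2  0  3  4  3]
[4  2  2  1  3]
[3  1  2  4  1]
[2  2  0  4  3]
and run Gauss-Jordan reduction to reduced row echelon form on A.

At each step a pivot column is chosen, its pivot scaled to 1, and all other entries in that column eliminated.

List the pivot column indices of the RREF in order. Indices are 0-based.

pivot columns: 0, 1, 2, 4

step 1: normalize row 0 (÷2) = (1, 0, 4, 2, 4)
  row 1: subtract 4×row0 = (0, 2, 1, 3, 2)
  row 2: subtract 3×row0 = (0, 1, 0, 3, 4)
  row 3: subtract 2×row0 = (0, 2, 2, 0, 0)
step 2: normalize row 1 (÷2) = (0, 1, 3, 4, 1)
  row 2: subtract 1×row1 = (0, 0, 2, 4, 3)
  row 3: subtract 2×row1 = (0, 0, 1, 2, 3)
step 3: normalize row 2 (÷2) = (0, 0, 1, 2, 4)
  row 0: subtract 4×row2 = (1, 0, 0, 4, 3)
  row 1: subtract 3×row2 = (0, 1, 0, 3, 4)
  row 3: subtract 1×row2 = (0, 0, 0, 0, 4)
skip col 3 (zero from row 3)
step 4: normalize row 3 (÷4) = (0, 0, 0, 0, 1)
  row 0: subtract 3×row3 = (1, 0, 0, 4, 0)
  row 1: subtract 4×row3 = (0, 1, 0, 3, 0)
  row 2: subtract 4×row3 = (0, 0, 1, 2, 0)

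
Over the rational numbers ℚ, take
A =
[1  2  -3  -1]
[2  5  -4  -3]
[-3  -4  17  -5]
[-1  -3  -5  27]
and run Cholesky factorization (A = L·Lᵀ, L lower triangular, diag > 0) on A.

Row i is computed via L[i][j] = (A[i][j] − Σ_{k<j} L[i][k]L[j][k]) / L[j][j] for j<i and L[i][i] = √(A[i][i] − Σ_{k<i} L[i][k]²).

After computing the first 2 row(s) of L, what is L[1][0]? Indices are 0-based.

L[1][0] = 2

Step 1: L[0][0] = √(1) = 1.
  L[1][0] = (2) / L[0][0] = 2.
Step 2: L[1][1] = √(1) = 1.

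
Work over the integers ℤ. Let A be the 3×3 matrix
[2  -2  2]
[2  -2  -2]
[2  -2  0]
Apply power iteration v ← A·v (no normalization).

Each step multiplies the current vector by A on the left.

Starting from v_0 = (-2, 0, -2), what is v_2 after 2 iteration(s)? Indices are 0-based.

v_0 = (-2, 0, -2).
v_1 = A·v_0 = (-8, 0, -4).
v_2 = A·v_1 = (-24, -8, -16).

v_2 = (-24, -8, -16)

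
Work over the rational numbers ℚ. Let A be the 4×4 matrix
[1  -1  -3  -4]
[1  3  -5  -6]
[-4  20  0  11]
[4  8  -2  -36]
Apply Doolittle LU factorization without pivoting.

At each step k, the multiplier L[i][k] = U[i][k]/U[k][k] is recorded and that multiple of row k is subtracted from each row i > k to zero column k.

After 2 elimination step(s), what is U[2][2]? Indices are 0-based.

k=0: U[0][0]=1
  eliminate (1,0): mult=1, new row 1: (0, 4, -2, -2); set L[1][0]=1
  eliminate (2,0): mult=-4, new row 2: (0, 16, -12, -5); set L[2][0]=-4
  eliminate (3,0): mult=4, new row 3: (0, 12, 10, -20); set L[3][0]=4
k=1: U[1][1]=4
  eliminate (2,1): mult=4, new row 2: (0, 0, -4, 3); set L[2][1]=4
  eliminate (3,1): mult=3, new row 3: (0, 0, 16, -14); set L[3][1]=3

U[2][2] = -4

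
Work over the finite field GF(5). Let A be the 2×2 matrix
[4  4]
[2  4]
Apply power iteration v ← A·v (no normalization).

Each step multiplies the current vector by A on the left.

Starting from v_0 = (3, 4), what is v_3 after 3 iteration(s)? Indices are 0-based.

v_3 = (1, 1)

v_0 = (3, 4).
v_1 = A·v_0 = (3, 2).
v_2 = A·v_1 = (0, 4).
v_3 = A·v_2 = (1, 1).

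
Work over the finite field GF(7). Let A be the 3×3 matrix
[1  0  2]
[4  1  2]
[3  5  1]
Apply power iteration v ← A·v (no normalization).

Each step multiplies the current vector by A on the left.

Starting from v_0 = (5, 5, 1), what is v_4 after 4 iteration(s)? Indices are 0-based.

v_0 = (5, 5, 1).
v_1 = A·v_0 = (0, 6, 6).
v_2 = A·v_1 = (5, 4, 1).
v_3 = A·v_2 = (0, 5, 1).
v_4 = A·v_3 = (2, 0, 5).

v_4 = (2, 0, 5)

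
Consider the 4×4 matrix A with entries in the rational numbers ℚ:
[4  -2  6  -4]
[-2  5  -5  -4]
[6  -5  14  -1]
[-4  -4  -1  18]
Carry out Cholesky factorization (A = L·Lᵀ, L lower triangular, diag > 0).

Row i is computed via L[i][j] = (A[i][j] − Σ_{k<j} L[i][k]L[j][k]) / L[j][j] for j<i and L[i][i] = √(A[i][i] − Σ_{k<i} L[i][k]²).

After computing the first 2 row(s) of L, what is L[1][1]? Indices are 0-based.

Step 1: L[0][0] = √(4) = 2.
  L[1][0] = (-2) / L[0][0] = -1.
Step 2: L[1][1] = √(4) = 2.

L[1][1] = 2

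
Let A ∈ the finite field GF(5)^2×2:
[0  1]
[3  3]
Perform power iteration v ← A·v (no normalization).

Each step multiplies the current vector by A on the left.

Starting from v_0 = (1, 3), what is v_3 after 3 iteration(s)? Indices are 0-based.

v_3 = (0, 1)

v_0 = (1, 3).
v_1 = A·v_0 = (3, 2).
v_2 = A·v_1 = (2, 0).
v_3 = A·v_2 = (0, 1).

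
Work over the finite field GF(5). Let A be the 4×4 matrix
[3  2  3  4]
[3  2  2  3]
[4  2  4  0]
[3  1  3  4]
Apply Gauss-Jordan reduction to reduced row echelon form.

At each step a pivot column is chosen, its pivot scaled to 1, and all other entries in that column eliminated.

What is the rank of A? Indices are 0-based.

pivot(0,0)=3: scale R0 → (1, 4, 1, 3)
  clear (1,0): R1 −= (3)R0 → (0, 0, 4, 4)
  clear (2,0): R2 −= (4)R0 → (0, 1, 0, 3)
  clear (3,0): R3 −= (3)R0 → (0, 4, 0, 0)
pivot(1,1): swap R1↔R2
pivot(1,1)=1: scale R1 → (0, 1, 0, 3)
  clear (0,1): R0 −= (4)R1 → (1, 0, 1, 1)
  clear (3,1): R3 −= (4)R1 → (0, 0, 0, 3)
pivot(2,2)=4: scale R2 → (0, 0, 1, 1)
  clear (0,2): R0 −= (1)R2 → (1, 0, 0, 0)
pivot(3,3)=3: scale R3 → (0, 0, 0, 1)
  clear (1,3): R1 −= (3)R3 → (0, 1, 0, 0)
  clear (2,3): R2 −= (1)R3 → (0, 0, 1, 0)

rank = 4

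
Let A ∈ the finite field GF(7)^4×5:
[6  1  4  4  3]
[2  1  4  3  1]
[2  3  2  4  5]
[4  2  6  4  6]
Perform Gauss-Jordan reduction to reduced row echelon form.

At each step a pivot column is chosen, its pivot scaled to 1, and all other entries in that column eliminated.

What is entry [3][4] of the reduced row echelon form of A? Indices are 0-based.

M[3][4] = 2

[1] R0 /= 6  ⇒  (1, 6, 3, 3, 4)
     R1 -= 2·R0  ⇒  (0, 3, 5, 4, 0)
     R2 -= 2·R0  ⇒  (0, 5, 3, 5, 4)
     R3 -= 4·R0  ⇒  (0, 6, 1, 6, 4)
[2] R1 /= 3  ⇒  (0, 1, 4, 6, 0)
     R0 -= 6·R1  ⇒  (1, 0, 0, 2, 4)
     R2 -= 5·R1  ⇒  (0, 0, 4, 3, 4)
     R3 -= 6·R1  ⇒  (0, 0, 5, 5, 4)
[3] R2 /= 4  ⇒  (0, 0, 1, 6, 1)
     R1 -= 4·R2  ⇒  (0, 1, 0, 3, 3)
     R3 -= 5·R2  ⇒  (0, 0, 0, 3, 6)
[4] R3 /= 3  ⇒  (0, 0, 0, 1, 2)
     R0 -= 2·R3  ⇒  (1, 0, 0, 0, 0)
     R1 -= 3·R3  ⇒  (0, 1, 0, 0, 4)
     R2 -= 6·R3  ⇒  (0, 0, 1, 0, 3)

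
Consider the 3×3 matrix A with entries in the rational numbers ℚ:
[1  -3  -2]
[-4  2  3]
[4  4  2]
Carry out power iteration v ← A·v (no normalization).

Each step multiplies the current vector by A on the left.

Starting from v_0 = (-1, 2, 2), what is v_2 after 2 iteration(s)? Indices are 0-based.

v_2 = (-69, 96, 28)

v_0 = (-1, 2, 2).
v_1 = A·v_0 = (-11, 14, 8).
v_2 = A·v_1 = (-69, 96, 28).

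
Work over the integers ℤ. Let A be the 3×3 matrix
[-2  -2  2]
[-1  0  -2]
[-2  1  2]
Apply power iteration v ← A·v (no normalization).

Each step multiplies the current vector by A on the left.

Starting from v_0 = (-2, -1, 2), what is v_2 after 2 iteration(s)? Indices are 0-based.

v_0 = (-2, -1, 2).
v_1 = A·v_0 = (10, -2, 7).
v_2 = A·v_1 = (-2, -24, -8).

v_2 = (-2, -24, -8)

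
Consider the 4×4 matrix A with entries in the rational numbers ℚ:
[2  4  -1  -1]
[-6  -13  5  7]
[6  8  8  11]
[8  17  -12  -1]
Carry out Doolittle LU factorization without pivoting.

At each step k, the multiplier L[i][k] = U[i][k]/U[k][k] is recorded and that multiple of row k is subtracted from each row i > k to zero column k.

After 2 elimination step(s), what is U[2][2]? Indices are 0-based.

Step 1: pivot at (0,0) is 2.
  row1 ← row1 − (-3)·row0  ⇒  L[1][0]=-3, U row1=(0, -1, 2, 4)
  row2 ← row2 − (3)·row0  ⇒  L[2][0]=3, U row2=(0, -4, 11, 14)
  row3 ← row3 − (4)·row0  ⇒  L[3][0]=4, U row3=(0, 1, -8, 3)
Step 2: pivot at (1,1) is -1.
  row2 ← row2 − (4)·row1  ⇒  L[2][1]=4, U row2=(0, 0, 3, -2)
  row3 ← row3 − (-1)·row1  ⇒  L[3][1]=-1, U row3=(0, 0, -6, 7)

U[2][2] = 3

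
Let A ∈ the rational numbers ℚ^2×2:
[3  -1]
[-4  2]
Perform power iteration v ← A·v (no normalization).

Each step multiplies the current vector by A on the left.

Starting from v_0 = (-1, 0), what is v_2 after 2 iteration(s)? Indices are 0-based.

v_0 = (-1, 0).
v_1 = A·v_0 = (-3, 4).
v_2 = A·v_1 = (-13, 20).

v_2 = (-13, 20)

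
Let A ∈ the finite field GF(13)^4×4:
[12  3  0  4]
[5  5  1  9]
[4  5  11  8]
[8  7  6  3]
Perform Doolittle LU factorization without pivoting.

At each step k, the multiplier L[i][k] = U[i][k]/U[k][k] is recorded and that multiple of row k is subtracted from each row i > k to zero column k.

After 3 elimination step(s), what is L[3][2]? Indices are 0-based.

[col 0] pivot 12
  R1 -= 8*R0 → (0, 7, 1, 3)  (L[1][0] := 8)
  R2 -= 9*R0 → (0, 4, 11, 11)  (L[2][0] := 9)
  R3 -= 5*R0 → (0, 5, 6, 9)  (L[3][0] := 5)
[col 1] pivot 7
  R2 -= 8*R1 → (0, 0, 3, 0)  (L[2][1] := 8)
  R3 -= 10*R1 → (0, 0, 9, 5)  (L[3][1] := 10)
[col 2] pivot 3
  R3 -= 3*R2 → (0, 0, 0, 5)  (L[3][2] := 3)

L[3][2] = 3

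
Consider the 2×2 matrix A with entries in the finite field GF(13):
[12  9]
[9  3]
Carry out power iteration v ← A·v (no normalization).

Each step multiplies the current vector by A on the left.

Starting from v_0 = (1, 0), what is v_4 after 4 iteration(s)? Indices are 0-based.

v_0 = (1, 0).
v_1 = A·v_0 = (12, 9).
v_2 = A·v_1 = (4, 5).
v_3 = A·v_2 = (2, 12).
v_4 = A·v_3 = (2, 2).

v_4 = (2, 2)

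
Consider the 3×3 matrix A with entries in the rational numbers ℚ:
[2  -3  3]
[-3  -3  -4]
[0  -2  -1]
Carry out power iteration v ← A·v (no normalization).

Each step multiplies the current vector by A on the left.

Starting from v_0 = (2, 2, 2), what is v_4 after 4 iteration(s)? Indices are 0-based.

v_0 = (2, 2, 2).
v_1 = A·v_0 = (4, -20, -6).
v_2 = A·v_1 = (50, 72, 46).
v_3 = A·v_2 = (22, -550, -190).
v_4 = A·v_3 = (1124, 2344, 1290).

v_4 = (1124, 2344, 1290)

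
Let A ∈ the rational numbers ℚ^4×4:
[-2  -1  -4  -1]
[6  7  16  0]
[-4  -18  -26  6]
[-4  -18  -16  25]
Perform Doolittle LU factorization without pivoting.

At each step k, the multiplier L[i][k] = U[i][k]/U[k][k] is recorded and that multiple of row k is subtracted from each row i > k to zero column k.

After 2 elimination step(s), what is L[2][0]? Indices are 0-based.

k=0: U[0][0]=-2
  eliminate (1,0): mult=-3, new row 1: (0, 4, 4, -3); set L[1][0]=-3
  eliminate (2,0): mult=2, new row 2: (0, -16, -18, 8); set L[2][0]=2
  eliminate (3,0): mult=2, new row 3: (0, -16, -8, 27); set L[3][0]=2
k=1: U[1][1]=4
  eliminate (2,1): mult=-4, new row 2: (0, 0, -2, -4); set L[2][1]=-4
  eliminate (3,1): mult=-4, new row 3: (0, 0, 8, 15); set L[3][1]=-4

L[2][0] = 2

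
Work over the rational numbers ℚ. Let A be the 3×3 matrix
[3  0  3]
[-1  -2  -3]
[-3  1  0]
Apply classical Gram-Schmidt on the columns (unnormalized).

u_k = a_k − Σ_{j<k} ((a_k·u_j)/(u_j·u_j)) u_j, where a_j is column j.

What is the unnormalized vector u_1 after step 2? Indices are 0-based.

Step 1: u_0 = a_0 = (3, -1, -3).
Step 2: u_1 = a_1 − (-1/19)·u_0 = (3/19, -39/19, 16/19).

u_1 = (3/19, -39/19, 16/19)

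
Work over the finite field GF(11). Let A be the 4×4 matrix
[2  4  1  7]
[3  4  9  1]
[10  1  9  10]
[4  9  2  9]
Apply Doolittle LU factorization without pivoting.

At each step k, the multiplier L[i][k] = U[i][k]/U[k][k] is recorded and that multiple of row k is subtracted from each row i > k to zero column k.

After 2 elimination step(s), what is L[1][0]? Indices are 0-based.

k=0: U[0][0]=2
  eliminate (1,0): mult=7, new row 1: (0, 9, 2, 7); set L[1][0]=7
  eliminate (2,0): mult=5, new row 2: (0, 3, 4, 8); set L[2][0]=5
  eliminate (3,0): mult=2, new row 3: (0, 1, 0, 6); set L[3][0]=2
k=1: U[1][1]=9
  eliminate (2,1): mult=4, new row 2: (0, 0, 7, 2); set L[2][1]=4
  eliminate (3,1): mult=5, new row 3: (0, 0, 1, 4); set L[3][1]=5

L[1][0] = 7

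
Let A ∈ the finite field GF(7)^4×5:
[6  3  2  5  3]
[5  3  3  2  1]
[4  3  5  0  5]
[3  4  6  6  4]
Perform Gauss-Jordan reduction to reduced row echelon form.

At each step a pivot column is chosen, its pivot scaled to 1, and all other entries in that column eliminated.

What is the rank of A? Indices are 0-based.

[1] R0 /= 6  ⇒  (1, 4, 5, 2, 4)
     R1 -= 5·R0  ⇒  (0, 4, 6, 6, 2)
     R2 -= 4·R0  ⇒  (0, 1, 6, 6, 3)
     R3 -= 3·R0  ⇒  (0, 6, 5, 0, 6)
[2] R1 /= 4  ⇒  (0, 1, 5, 5, 4)
     R0 -= 4·R1  ⇒  (1, 0, 6, 3, 2)
     R2 -= 1·R1  ⇒  (0, 0, 1, 1, 6)
     R3 -= 6·R1  ⇒  (0, 0, 3, 5, 3)
[3] R2 /= 1  ⇒  (0, 0, 1, 1, 6)
     R0 -= 6·R2  ⇒  (1, 0, 0, 4, 1)
     R1 -= 5·R2  ⇒  (0, 1, 0, 0, 2)
     R3 -= 3·R2  ⇒  (0, 0, 0, 2, 6)
[4] R3 /= 2  ⇒  (0, 0, 0, 1, 3)
     R0 -= 4·R3  ⇒  (1, 0, 0, 0, 3)
     R2 -= 1·R3  ⇒  (0, 0, 1, 0, 3)

rank = 4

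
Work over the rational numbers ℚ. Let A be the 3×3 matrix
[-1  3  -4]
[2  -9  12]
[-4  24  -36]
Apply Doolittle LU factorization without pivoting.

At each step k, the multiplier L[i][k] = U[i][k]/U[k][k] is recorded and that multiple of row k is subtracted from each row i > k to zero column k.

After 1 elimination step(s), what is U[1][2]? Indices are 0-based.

U[1][2] = 4

[col 0] pivot -1
  R1 -= -2*R0 → (0, -3, 4)  (L[1][0] := -2)
  R2 -= 4*R0 → (0, 12, -20)  (L[2][0] := 4)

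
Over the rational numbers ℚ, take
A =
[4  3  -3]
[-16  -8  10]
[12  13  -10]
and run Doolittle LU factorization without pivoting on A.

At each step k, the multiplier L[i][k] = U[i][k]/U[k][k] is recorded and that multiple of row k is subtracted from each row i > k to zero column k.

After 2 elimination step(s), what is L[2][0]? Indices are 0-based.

L[2][0] = 3

k=0: U[0][0]=4
  eliminate (1,0): mult=-4, new row 1: (0, 4, -2); set L[1][0]=-4
  eliminate (2,0): mult=3, new row 2: (0, 4, -1); set L[2][0]=3
k=1: U[1][1]=4
  eliminate (2,1): mult=1, new row 2: (0, 0, 1); set L[2][1]=1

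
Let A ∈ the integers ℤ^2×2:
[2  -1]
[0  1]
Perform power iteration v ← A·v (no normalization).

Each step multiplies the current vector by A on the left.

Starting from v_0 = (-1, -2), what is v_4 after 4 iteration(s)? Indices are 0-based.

v_0 = (-1, -2).
v_1 = A·v_0 = (0, -2).
v_2 = A·v_1 = (2, -2).
v_3 = A·v_2 = (6, -2).
v_4 = A·v_3 = (14, -2).

v_4 = (14, -2)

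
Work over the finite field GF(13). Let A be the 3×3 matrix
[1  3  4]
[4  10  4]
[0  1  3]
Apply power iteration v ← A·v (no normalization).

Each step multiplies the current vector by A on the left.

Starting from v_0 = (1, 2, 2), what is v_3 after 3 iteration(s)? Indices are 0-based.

v_3 = (4, 2, 8)

v_0 = (1, 2, 2).
v_1 = A·v_0 = (2, 6, 8).
v_2 = A·v_1 = (0, 9, 4).
v_3 = A·v_2 = (4, 2, 8).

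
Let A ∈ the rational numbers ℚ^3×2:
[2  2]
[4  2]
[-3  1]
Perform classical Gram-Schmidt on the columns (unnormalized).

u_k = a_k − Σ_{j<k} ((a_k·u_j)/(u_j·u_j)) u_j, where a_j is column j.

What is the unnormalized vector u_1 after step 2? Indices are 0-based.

Step 1: u_0 = a_0 = (2, 4, -3).
Step 2: u_1 = a_1 − (9/29)·u_0 = (40/29, 22/29, 56/29).

u_1 = (40/29, 22/29, 56/29)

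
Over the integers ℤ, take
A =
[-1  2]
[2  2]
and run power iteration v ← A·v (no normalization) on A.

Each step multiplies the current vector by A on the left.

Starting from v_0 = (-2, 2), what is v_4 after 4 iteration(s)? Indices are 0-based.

v_0 = (-2, 2).
v_1 = A·v_0 = (6, 0).
v_2 = A·v_1 = (-6, 12).
v_3 = A·v_2 = (30, 12).
v_4 = A·v_3 = (-6, 84).

v_4 = (-6, 84)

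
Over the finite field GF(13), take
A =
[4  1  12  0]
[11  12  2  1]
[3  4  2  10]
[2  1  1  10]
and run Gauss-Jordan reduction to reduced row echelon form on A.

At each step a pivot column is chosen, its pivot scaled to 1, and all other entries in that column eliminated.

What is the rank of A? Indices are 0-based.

rank = 4

step 1: normalize row 0 (÷4) = (1, 10, 3, 0)
  row 1: subtract 11×row0 = (0, 6, 8, 1)
  row 2: subtract 3×row0 = (0, 0, 6, 10)
  row 3: subtract 2×row0 = (0, 7, 8, 10)
step 2: normalize row 1 (÷6) = (0, 1, 10, 11)
  row 0: subtract 10×row1 = (1, 0, 7, 7)
  row 3: subtract 7×row1 = (0, 0, 3, 11)
step 3: normalize row 2 (÷6) = (0, 0, 1, 6)
  row 0: subtract 7×row2 = (1, 0, 0, 4)
  row 1: subtract 10×row2 = (0, 1, 0, 3)
  row 3: subtract 3×row2 = (0, 0, 0, 6)
step 4: normalize row 3 (÷6) = (0, 0, 0, 1)
  row 0: subtract 4×row3 = (1, 0, 0, 0)
  row 1: subtract 3×row3 = (0, 1, 0, 0)
  row 2: subtract 6×row3 = (0, 0, 1, 0)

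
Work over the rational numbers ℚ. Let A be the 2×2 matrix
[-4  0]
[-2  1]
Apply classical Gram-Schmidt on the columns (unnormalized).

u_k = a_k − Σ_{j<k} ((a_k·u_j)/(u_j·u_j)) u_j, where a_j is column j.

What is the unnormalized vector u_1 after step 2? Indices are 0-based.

Step 1: u_0 = a_0 = (-4, -2).
Step 2: u_1 = a_1 − (-1/10)·u_0 = (-2/5, 4/5).

u_1 = (-2/5, 4/5)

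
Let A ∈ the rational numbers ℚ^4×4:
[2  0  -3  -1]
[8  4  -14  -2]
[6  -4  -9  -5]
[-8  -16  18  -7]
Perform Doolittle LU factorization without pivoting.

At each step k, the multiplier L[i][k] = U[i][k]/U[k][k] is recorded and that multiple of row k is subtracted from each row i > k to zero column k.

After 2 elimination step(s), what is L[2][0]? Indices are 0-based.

k=0: U[0][0]=2
  eliminate (1,0): mult=4, new row 1: (0, 4, -2, 2); set L[1][0]=4
  eliminate (2,0): mult=3, new row 2: (0, -4, 0, -2); set L[2][0]=3
  eliminate (3,0): mult=-4, new row 3: (0, -16, 6, -11); set L[3][0]=-4
k=1: U[1][1]=4
  eliminate (2,1): mult=-1, new row 2: (0, 0, -2, 0); set L[2][1]=-1
  eliminate (3,1): mult=-4, new row 3: (0, 0, -2, -3); set L[3][1]=-4

L[2][0] = 3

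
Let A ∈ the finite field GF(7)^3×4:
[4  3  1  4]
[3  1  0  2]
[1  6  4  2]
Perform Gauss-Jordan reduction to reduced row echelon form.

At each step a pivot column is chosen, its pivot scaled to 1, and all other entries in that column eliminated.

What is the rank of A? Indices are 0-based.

[1] R0 /= 4  ⇒  (1, 6, 2, 1)
     R1 -= 3·R0  ⇒  (0, 4, 1, 6)
     R2 -= 1·R0  ⇒  (0, 0, 2, 1)
[2] R1 /= 4  ⇒  (0, 1, 2, 5)
     R0 -= 6·R1  ⇒  (1, 0, 4, 6)
[3] R2 /= 2  ⇒  (0, 0, 1, 4)
     R0 -= 4·R2  ⇒  (1, 0, 0, 4)
     R1 -= 2·R2  ⇒  (0, 1, 0, 4)

rank = 3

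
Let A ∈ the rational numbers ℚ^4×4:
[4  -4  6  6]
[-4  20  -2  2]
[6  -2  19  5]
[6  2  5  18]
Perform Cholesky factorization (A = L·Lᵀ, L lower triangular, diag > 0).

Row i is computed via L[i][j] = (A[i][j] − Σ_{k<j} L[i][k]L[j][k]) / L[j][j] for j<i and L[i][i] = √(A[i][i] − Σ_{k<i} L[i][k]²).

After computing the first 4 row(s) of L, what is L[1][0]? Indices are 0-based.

L[1][0] = -2

Step 1: L[0][0] = √(4) = 2.
  L[1][0] = (-4) / L[0][0] = -2.
Step 2: L[1][1] = √(16) = 4.
  L[2][0] = (6) / L[0][0] = 3.
  L[2][1] = (4) / L[1][1] = 1.
Step 3: L[2][2] = √(9) = 3.
  L[3][0] = (6) / L[0][0] = 3.
  L[3][1] = (8) / L[1][1] = 2.
  L[3][2] = (-6) / L[2][2] = -2.
Step 4: L[3][3] = √(1) = 1.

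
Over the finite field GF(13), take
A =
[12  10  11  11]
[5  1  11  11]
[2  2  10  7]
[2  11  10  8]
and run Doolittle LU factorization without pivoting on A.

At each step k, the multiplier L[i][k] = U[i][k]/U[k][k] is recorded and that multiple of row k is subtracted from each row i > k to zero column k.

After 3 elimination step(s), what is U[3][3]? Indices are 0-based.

k=0: U[0][0]=12
  eliminate (1,0): mult=8, new row 1: (0, 12, 1, 1); set L[1][0]=8
  eliminate (2,0): mult=11, new row 2: (0, 9, 6, 3); set L[2][0]=11
  eliminate (3,0): mult=11, new row 3: (0, 5, 6, 4); set L[3][0]=11
k=1: U[1][1]=12
  eliminate (2,1): mult=4, new row 2: (0, 0, 2, 12); set L[2][1]=4
  eliminate (3,1): mult=8, new row 3: (0, 0, 11, 9); set L[3][1]=8
k=2: U[2][2]=2
  eliminate (3,2): mult=12, new row 3: (0, 0, 0, 8); set L[3][2]=12

U[3][3] = 8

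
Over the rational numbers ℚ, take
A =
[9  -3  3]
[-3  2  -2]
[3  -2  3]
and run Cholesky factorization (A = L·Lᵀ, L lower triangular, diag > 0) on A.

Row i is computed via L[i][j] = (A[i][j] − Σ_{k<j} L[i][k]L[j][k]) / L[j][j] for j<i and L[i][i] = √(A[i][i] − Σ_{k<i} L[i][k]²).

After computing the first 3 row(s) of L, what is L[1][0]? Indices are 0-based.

Step 1: L[0][0] = √(9) = 3.
  L[1][0] = (-3) / L[0][0] = -1.
Step 2: L[1][1] = √(1) = 1.
  L[2][0] = (3) / L[0][0] = 1.
  L[2][1] = (-1) / L[1][1] = -1.
Step 3: L[2][2] = √(1) = 1.

L[1][0] = -1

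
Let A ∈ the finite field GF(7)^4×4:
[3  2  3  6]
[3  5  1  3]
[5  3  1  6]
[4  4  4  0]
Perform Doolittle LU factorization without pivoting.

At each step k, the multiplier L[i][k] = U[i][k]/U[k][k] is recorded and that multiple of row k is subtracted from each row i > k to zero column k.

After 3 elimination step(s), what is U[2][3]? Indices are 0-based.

[col 0] pivot 3
  R1 -= 1*R0 → (0, 3, 5, 4)  (L[1][0] := 1)
  R2 -= 4*R0 → (0, 2, 3, 3)  (L[2][0] := 4)
  R3 -= 6*R0 → (0, 6, 0, 6)  (L[3][0] := 6)
[col 1] pivot 3
  R2 -= 3*R1 → (0, 0, 2, 5)  (L[2][1] := 3)
  R3 -= 2*R1 → (0, 0, 4, 5)  (L[3][1] := 2)
[col 2] pivot 2
  R3 -= 2*R2 → (0, 0, 0, 2)  (L[3][2] := 2)

U[2][3] = 5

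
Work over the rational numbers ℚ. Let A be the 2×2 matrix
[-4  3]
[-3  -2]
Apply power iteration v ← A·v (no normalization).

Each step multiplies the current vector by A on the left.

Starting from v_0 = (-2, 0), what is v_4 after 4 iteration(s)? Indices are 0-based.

v_0 = (-2, 0).
v_1 = A·v_0 = (8, 6).
v_2 = A·v_1 = (-14, -36).
v_3 = A·v_2 = (-52, 114).
v_4 = A·v_3 = (550, -72).

v_4 = (550, -72)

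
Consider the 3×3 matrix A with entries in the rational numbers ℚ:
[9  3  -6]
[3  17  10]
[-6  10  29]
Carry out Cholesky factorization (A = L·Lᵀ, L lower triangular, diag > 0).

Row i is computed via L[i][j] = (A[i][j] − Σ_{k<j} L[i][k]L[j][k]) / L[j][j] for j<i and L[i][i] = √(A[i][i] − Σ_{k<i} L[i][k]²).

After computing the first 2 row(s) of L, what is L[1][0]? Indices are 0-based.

Step 1: L[0][0] = √(9) = 3.
  L[1][0] = (3) / L[0][0] = 1.
Step 2: L[1][1] = √(16) = 4.

L[1][0] = 1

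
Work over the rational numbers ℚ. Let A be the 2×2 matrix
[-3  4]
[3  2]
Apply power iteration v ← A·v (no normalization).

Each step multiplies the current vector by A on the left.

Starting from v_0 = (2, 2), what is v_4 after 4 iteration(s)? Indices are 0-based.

v_4 = (610, 314)

v_0 = (2, 2).
v_1 = A·v_0 = (2, 10).
v_2 = A·v_1 = (34, 26).
v_3 = A·v_2 = (2, 154).
v_4 = A·v_3 = (610, 314).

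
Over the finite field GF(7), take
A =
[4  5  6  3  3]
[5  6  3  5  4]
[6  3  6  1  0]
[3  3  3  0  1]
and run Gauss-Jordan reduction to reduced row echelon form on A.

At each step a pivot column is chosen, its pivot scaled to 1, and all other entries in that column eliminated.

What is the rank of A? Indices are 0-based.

rank = 4

[1] R0 /= 4  ⇒  (1, 3, 5, 6, 6)
     R1 -= 5·R0  ⇒  (0, 5, 6, 3, 2)
     R2 -= 6·R0  ⇒  (0, 6, 4, 0, 6)
     R3 -= 3·R0  ⇒  (0, 1, 2, 3, 4)
[2] R1 /= 5  ⇒  (0, 1, 4, 2, 6)
     R0 -= 3·R1  ⇒  (1, 0, 0, 0, 2)
     R2 -= 6·R1  ⇒  (0, 0, 1, 2, 5)
     R3 -= 1·R1  ⇒  (0, 0, 5, 1, 5)
[3] R2 /= 1  ⇒  (0, 0, 1, 2, 5)
     R1 -= 4·R2  ⇒  (0, 1, 0, 1, 0)
     R3 -= 5·R2  ⇒  (0, 0, 0, 5, 1)
[4] R3 /= 5  ⇒  (0, 0, 0, 1, 3)
     R1 -= 1·R3  ⇒  (0, 1, 0, 0, 4)
     R2 -= 2·R3  ⇒  (0, 0, 1, 0, 6)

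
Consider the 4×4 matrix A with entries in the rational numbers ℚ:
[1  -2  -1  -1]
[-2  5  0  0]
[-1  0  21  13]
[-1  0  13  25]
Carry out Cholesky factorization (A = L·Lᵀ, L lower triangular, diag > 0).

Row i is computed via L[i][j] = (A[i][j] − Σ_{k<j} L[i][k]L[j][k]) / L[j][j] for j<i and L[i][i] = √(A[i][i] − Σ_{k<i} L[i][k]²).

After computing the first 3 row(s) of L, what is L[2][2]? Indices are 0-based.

L[2][2] = 4

Step 1: L[0][0] = √(1) = 1.
  L[1][0] = (-2) / L[0][0] = -2.
Step 2: L[1][1] = √(1) = 1.
  L[2][0] = (-1) / L[0][0] = -1.
  L[2][1] = (-2) / L[1][1] = -2.
Step 3: L[2][2] = √(16) = 4.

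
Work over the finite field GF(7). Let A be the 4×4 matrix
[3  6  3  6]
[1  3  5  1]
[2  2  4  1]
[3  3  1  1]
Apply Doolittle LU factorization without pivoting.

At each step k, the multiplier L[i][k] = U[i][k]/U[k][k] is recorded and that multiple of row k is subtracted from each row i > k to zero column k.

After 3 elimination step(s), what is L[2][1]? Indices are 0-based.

L[2][1] = 5

Step 1: pivot at (0,0) is 3.
  row1 ← row1 − (5)·row0  ⇒  L[1][0]=5, U row1=(0, 1, 4, 6)
  row2 ← row2 − (3)·row0  ⇒  L[2][0]=3, U row2=(0, 5, 2, 4)
  row3 ← row3 − (1)·row0  ⇒  L[3][0]=1, U row3=(0, 4, 5, 2)
Step 2: pivot at (1,1) is 1.
  row2 ← row2 − (5)·row1  ⇒  L[2][1]=5, U row2=(0, 0, 3, 2)
  row3 ← row3 − (4)·row1  ⇒  L[3][1]=4, U row3=(0, 0, 3, 6)
Step 3: pivot at (2,2) is 3.
  row3 ← row3 − (1)·row2  ⇒  L[3][2]=1, U row3=(0, 0, 0, 4)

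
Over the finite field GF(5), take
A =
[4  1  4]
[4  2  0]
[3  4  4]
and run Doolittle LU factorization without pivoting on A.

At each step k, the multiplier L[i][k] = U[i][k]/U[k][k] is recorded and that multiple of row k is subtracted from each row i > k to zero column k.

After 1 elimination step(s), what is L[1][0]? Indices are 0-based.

L[1][0] = 1

k=0: U[0][0]=4
  eliminate (1,0): mult=1, new row 1: (0, 1, 1); set L[1][0]=1
  eliminate (2,0): mult=2, new row 2: (0, 2, 1); set L[2][0]=2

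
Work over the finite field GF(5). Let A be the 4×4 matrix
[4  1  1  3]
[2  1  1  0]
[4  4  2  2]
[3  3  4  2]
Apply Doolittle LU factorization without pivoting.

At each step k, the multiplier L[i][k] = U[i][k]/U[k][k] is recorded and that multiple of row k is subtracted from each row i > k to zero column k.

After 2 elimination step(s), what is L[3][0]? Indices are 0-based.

L[3][0] = 2

[col 0] pivot 4
  R1 -= 3*R0 → (0, 3, 3, 1)  (L[1][0] := 3)
  R2 -= 1*R0 → (0, 3, 1, 4)  (L[2][0] := 1)
  R3 -= 2*R0 → (0, 1, 2, 1)  (L[3][0] := 2)
[col 1] pivot 3
  R2 -= 1*R1 → (0, 0, 3, 3)  (L[2][1] := 1)
  R3 -= 2*R1 → (0, 0, 1, 4)  (L[3][1] := 2)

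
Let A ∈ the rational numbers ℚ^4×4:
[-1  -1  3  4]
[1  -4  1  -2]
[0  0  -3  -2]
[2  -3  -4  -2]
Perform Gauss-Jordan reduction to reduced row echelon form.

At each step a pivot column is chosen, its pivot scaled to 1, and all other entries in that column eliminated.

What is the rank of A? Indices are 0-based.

rank = 4

step 1: normalize row 0 (÷-1) = (1, 1, -3, -4)
  row 1: subtract 1×row0 = (0, -5, 4, 2)
  row 3: subtract 2×row0 = (0, -5, 2, 6)
step 2: normalize row 1 (÷-5) = (0, 1, -4/5, -2/5)
  row 0: subtract 1×row1 = (1, 0, -11/5, -18/5)
  row 3: subtract -5×row1 = (0, 0, -2, 4)
step 3: normalize row 2 (÷-3) = (0, 0, 1, 2/3)
  row 0: subtract -11/5×row2 = (1, 0, 0, -32/15)
  row 1: subtract -4/5×row2 = (0, 1, 0, 2/15)
  row 3: subtract -2×row2 = (0, 0, 0, 16/3)
step 4: normalize row 3 (÷16/3) = (0, 0, 0, 1)
  row 0: subtract -32/15×row3 = (1, 0, 0, 0)
  row 1: subtract 2/15×row3 = (0, 1, 0, 0)
  row 2: subtract 2/3×row3 = (0, 0, 1, 0)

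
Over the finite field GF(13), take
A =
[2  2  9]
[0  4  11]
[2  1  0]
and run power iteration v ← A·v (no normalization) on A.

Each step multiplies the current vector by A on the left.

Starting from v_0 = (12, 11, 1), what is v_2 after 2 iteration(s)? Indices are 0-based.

v_2 = (2, 7, 9)

v_0 = (12, 11, 1).
v_1 = A·v_0 = (3, 3, 9).
v_2 = A·v_1 = (2, 7, 9).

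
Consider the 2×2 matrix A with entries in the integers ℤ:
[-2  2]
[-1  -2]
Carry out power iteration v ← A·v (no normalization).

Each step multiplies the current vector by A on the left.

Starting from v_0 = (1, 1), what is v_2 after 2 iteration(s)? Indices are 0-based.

v_0 = (1, 1).
v_1 = A·v_0 = (0, -3).
v_2 = A·v_1 = (-6, 6).

v_2 = (-6, 6)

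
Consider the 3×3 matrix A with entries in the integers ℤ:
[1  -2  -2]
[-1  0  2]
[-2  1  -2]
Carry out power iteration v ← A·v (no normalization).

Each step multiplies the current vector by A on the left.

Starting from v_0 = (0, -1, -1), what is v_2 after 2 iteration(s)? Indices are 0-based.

v_0 = (0, -1, -1).
v_1 = A·v_0 = (4, -2, 1).
v_2 = A·v_1 = (6, -2, -12).

v_2 = (6, -2, -12)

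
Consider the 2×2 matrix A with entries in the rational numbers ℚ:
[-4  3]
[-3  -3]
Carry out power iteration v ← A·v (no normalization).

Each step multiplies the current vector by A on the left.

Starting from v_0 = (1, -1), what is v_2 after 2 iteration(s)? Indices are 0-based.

v_0 = (1, -1).
v_1 = A·v_0 = (-7, 0).
v_2 = A·v_1 = (28, 21).

v_2 = (28, 21)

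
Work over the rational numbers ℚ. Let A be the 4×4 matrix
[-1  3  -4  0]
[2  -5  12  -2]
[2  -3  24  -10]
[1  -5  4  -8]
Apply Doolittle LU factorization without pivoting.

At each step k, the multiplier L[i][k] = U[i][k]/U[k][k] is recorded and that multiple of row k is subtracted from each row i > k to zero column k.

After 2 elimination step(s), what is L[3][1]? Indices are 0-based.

L[3][1] = -2

Step 1: pivot at (0,0) is -1.
  row1 ← row1 − (-2)·row0  ⇒  L[1][0]=-2, U row1=(0, 1, 4, -2)
  row2 ← row2 − (-2)·row0  ⇒  L[2][0]=-2, U row2=(0, 3, 16, -10)
  row3 ← row3 − (-1)·row0  ⇒  L[3][0]=-1, U row3=(0, -2, 0, -8)
Step 2: pivot at (1,1) is 1.
  row2 ← row2 − (3)·row1  ⇒  L[2][1]=3, U row2=(0, 0, 4, -4)
  row3 ← row3 − (-2)·row1  ⇒  L[3][1]=-2, U row3=(0, 0, 8, -12)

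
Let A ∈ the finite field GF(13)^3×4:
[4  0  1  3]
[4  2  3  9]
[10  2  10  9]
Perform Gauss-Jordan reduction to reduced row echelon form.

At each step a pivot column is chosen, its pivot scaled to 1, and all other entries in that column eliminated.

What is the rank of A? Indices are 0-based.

[1] R0 /= 4  ⇒  (1, 0, 10, 4)
     R1 -= 4·R0  ⇒  (0, 2, 2, 6)
     R2 -= 10·R0  ⇒  (0, 2, 1, 8)
[2] R1 /= 2  ⇒  (0, 1, 1, 3)
     R2 -= 2·R1  ⇒  (0, 0, 12, 2)
[3] R2 /= 12  ⇒  (0, 0, 1, 11)
     R0 -= 10·R2  ⇒  (1, 0, 0, 11)
     R1 -= 1·R2  ⇒  (0, 1, 0, 5)

rank = 3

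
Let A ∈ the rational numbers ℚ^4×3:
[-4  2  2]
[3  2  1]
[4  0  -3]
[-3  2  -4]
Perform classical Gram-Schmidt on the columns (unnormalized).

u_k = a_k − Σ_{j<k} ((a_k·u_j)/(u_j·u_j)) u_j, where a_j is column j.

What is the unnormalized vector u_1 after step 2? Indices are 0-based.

Step 1: u_0 = a_0 = (-4, 3, 4, -3).
Step 2: u_1 = a_1 − (-4/25)·u_0 = (34/25, 62/25, 16/25, 38/25).

u_1 = (34/25, 62/25, 16/25, 38/25)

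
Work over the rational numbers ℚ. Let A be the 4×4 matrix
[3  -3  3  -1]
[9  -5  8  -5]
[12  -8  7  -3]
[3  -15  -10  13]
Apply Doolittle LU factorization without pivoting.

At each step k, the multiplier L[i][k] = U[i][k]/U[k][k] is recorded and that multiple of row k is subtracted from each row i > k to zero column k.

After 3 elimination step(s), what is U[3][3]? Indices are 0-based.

k=0: U[0][0]=3
  eliminate (1,0): mult=3, new row 1: (0, 4, -1, -2); set L[1][0]=3
  eliminate (2,0): mult=4, new row 2: (0, 4, -5, 1); set L[2][0]=4
  eliminate (3,0): mult=1, new row 3: (0, -12, -13, 14); set L[3][0]=1
k=1: U[1][1]=4
  eliminate (2,1): mult=1, new row 2: (0, 0, -4, 3); set L[2][1]=1
  eliminate (3,1): mult=-3, new row 3: (0, 0, -16, 8); set L[3][1]=-3
k=2: U[2][2]=-4
  eliminate (3,2): mult=4, new row 3: (0, 0, 0, -4); set L[3][2]=4

U[3][3] = -4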